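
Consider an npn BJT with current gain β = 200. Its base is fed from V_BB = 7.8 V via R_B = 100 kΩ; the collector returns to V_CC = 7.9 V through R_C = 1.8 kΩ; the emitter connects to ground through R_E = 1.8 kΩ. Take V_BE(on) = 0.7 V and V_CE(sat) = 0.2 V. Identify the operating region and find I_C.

Assume active: I_B = (7.8 − 0.7)/(100 + 201×1.8) = 0.0154 mA, I_C = β·I_B = 3.07 mA.
Then V_CE = 7.9 − 3.07×1.8 − 3.09×1.8 = -3.2 V < 0.2 V — the active assumption fails.
Re-solve with V_CE = 0.2 V. KCL at the emitter: V_E/R_E = (V_BB−0.7−V_E)/R_B + (V_CC−0.2−V_E)/R_C, giving V_E = 3.88 V.
I_C = (V_CC − 0.2 − V_E)/R_C = (7.7 − 3.88)/1.8 = 2.12 mA.
Check: I_B = (7.1 − 3.88)/100 = 0.0322 mA, and β·I_B = 6.44 mA > I_C, confirming saturation.

saturation; I_C ≈ 2.1 mA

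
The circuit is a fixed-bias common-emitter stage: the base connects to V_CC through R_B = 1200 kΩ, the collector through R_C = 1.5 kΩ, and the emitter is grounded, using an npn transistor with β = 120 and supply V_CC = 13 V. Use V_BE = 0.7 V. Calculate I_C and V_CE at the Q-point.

I_C ≈ 1.2 mA, V_CE ≈ 11 V

Base loop: V_CC = I_B·R_B + V_BE, so I_B = (13 − 0.7)/1200 kΩ = 0.0103 mA.
In the active region I_C = β·I_B = 120 × 0.0103 = 1.23 mA.
Collector loop: V_CE = V_CC − I_C·R_C = 13 − 1.23×1.5 = 11.2 V.
Since V_CE = 11.2 V > V_CE(sat) ≈ 0.2 V, the transistor is in the active region as assumed.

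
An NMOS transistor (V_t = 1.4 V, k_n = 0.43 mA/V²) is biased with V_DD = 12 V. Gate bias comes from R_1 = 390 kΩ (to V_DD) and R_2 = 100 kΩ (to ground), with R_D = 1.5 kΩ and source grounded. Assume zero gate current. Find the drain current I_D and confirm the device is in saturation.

I_D ≈ 0.24 mA

V_G = V_DD·R_2/(R_1+R_2) = 12×100/490 = 2.45 V. With the source grounded, V_GS = V_G = 2.45 V.
Assume saturation: I_D = (k_n/2)(V_GS − V_t)² = (0.43/2)×(2.45 − 1.4)² = 0.215×1.05² = 0.237 mA.
V_DS = V_DD − I_D·R_D = 12 − 0.237×1.5 = 11.6 V.
Saturation requires V_DS ≥ V_GS − V_t = 1.05 V; 11.6 ≥ 1.05 ✓.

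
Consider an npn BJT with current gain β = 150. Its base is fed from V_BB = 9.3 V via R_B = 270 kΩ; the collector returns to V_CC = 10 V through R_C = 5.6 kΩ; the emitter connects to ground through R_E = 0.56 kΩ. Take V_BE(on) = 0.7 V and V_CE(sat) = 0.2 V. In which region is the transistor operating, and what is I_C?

Assume active: I_B = (9.3 − 0.7)/(270 + 151×0.56) = 0.0243 mA, I_C = β·I_B = 3.64 mA.
Then V_CE = 10 − 3.64×5.6 − 3.66×0.56 = -12.4 V < 0.2 V — the active assumption fails.
Re-solve with V_CE = 0.2 V. KCL at the emitter: V_E/R_E = (V_BB−0.7−V_E)/R_B + (V_CC−0.2−V_E)/R_C, giving V_E = 0.905 V.
I_C = (V_CC − 0.2 − V_E)/R_C = (9.8 − 0.905)/5.6 = 1.59 mA.
Check: I_B = (8.6 − 0.905)/270 = 0.0285 mA, and β·I_B = 4.27 mA > I_C, confirming saturation.

saturation; I_C ≈ 1.6 mA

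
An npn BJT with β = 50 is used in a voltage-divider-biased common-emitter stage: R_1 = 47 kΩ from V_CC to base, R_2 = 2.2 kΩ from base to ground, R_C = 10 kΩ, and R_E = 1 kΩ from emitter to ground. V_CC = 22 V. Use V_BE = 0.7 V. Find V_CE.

Thevenize the base divider: V_Th = V_CC·R_2/(R_1+R_2) = 22×2.2/49.2 = 0.984 V, R_Th = R_1‖R_2 = 2.1 kΩ.
Base-emitter loop: V_Th = I_B·R_Th + V_BE + (β+1)I_B·R_E, so I_B = (0.984 − 0.7) / (2.1 + 51×1) = 0.00534 mA.
I_C = β·I_B = 50×0.00534 = 0.267 mA, and I_E = (β+1)I_B = 0.273 mA.
V_CE = V_CC − I_C·R_C − I_E·R_E = 22 − 0.267×10 − 0.273×1 = 19.1 V.
V_CE = 19.1 V > 0.2 V confirms active-region operation.

V_CE ≈ 19 V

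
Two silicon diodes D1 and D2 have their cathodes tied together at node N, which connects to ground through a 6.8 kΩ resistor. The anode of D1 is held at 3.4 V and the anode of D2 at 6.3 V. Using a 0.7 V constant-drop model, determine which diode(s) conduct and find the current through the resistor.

Assume both conduct. Then node N would need to be at both 3.4−0.7 = 2.7 V and 6.3−0.7 = 5.6 V, which is impossible.
Assume only D2 conducts: V_N = 6.3 − 0.7 = 5.6 V, so I_R = 5.6/6.8 = 0.824 mA.
Check D1: its anode-to-cathode voltage is 3.4 − 5.6 = -2.2 V < 0.7 V, so it is off. The assumption is consistent.

Only D2 conducts; I_R ≈ 0.82 mA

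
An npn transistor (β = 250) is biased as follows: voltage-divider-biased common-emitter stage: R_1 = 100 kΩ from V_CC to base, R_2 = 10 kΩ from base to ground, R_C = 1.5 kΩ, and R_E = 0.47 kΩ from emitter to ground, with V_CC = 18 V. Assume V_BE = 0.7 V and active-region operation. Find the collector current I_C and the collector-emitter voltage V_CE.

I_C ≈ 1.8 mA, V_CE ≈ 14 V

Thevenize the base divider: V_Th = V_CC·R_2/(R_1+R_2) = 18×10/110 = 1.64 V, R_Th = R_1‖R_2 = 9.09 kΩ.
Base-emitter loop: V_Th = I_B·R_Th + V_BE + (β+1)I_B·R_E, so I_B = (1.64 − 0.7) / (9.09 + 251×0.47) = 0.00737 mA.
I_C = β·I_B = 250×0.00737 = 1.84 mA, and I_E = (β+1)I_B = 1.85 mA.
V_CE = V_CC − I_C·R_C − I_E·R_E = 18 − 1.84×1.5 − 1.85×0.47 = 14.4 V.
V_CE = 14.4 V > 0.2 V confirms active-region operation.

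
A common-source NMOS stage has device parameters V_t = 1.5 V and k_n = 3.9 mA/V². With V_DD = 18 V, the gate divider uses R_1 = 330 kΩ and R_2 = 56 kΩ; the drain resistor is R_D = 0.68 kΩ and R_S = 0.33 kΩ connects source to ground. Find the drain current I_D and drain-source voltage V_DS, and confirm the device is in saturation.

I_D ≈ 1.1 mA, V_DS ≈ 17 V

V_G = V_DD·R_2/(R_1+R_2) = 18×56/386 = 2.61 V.
Assume saturation: I_D = (k_n/2)(V_GS − V_t)² with V_GS = V_G − I_D·R_S = 2.61 − 0.33·I_D.
Substituting gives 0.212·I_D² − 2.43·I_D + 2.41 = 0, with roots I_D = 1.1 or 10.3 mA.
The root I_D = 10.3 mA gives V_GS = -0.804 V ≤ V_t, so take I_D = 1.1 mA.
Then V_GS = 2.25 V and V_DS = V_DD − I_D(R_D+R_S) = 18 − 1.1×1.01 = 16.9 V.
Saturation requires V_DS ≥ V_GS − V_t = 0.75 V; 16.9 ≥ 0.75 ✓.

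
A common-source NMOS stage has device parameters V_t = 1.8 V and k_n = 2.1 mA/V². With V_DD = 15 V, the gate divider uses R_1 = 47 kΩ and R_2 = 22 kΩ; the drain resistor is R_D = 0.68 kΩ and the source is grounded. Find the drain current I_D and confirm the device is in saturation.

V_G = V_DD·R_2/(R_1+R_2) = 15×22/69 = 4.78 V. With the source grounded, V_GS = V_G = 4.78 V.
Assume saturation: I_D = (k_n/2)(V_GS − V_t)² = (2.1/2)×(4.78 − 1.8)² = 1.05×2.98² = 9.34 mA.
V_DS = V_DD − I_D·R_D = 15 − 9.34×0.68 = 8.65 V.
Saturation requires V_DS ≥ V_GS − V_t = 2.98 V; 8.65 ≥ 2.98 ✓.

I_D ≈ 9.3 mA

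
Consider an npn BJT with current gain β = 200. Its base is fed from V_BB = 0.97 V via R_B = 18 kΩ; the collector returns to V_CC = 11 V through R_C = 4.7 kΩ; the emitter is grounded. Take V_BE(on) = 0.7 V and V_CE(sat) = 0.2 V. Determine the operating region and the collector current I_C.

Assume active: I_B = (0.97 − 0.7)/18 = 0.015 mA, giving I_C = β·I_B = 3 mA.
But then V_CE = 11 − 3×4.7 = -3.1 V < V_CE(sat) = 0.2 V — impossible in the active region.
So the transistor is saturated. With V_CE = 0.2 V, I_C = (V_CC − 0.2)/R_C = 10.8/4.7 = 2.3 mA.
Check: β·I_B = 3 mA > I_C = 2.3 mA, confirming saturation.

saturation; I_C ≈ 2.3 mA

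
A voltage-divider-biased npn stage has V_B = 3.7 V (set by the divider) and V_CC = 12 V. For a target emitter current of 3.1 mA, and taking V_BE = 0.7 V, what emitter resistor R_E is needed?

R_E ≈ 0.97 kΩ

V_E = V_B − V_BE = 3.7 − 0.7 = 3 V.
R_E = V_E / I_E = 3 / 3.1 = 0.968 kΩ.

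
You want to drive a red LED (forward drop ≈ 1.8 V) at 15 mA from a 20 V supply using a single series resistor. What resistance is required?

The resistor drops V_S − V_D = 20 − 1.8 = 18.2 V at 15 mA.
R = 18.2 V / 15 mA = 1.21 kΩ.

R ≈ 1.2 kΩ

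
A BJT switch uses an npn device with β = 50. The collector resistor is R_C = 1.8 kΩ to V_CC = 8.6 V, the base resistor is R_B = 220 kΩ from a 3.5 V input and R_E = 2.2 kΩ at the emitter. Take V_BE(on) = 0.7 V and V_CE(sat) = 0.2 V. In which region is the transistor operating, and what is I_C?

Assume active. Base-emitter loop: I_B = (V_BB − V_BE)/(R_B + (β+1)R_E) = (3.5 − 0.7)/(220 + 51×2.2) = 0.00843 mA.
I_C = β·I_B = 50×0.00843 = 0.421 mA.
V_CE = V_CC − I_C·R_C − I_E·R_E = 8.6 − 0.421×1.8 − 0.43×2.2 = 6.9 V > V_CE(sat), so the active-region assumption holds.

active; I_C ≈ 0.42 mA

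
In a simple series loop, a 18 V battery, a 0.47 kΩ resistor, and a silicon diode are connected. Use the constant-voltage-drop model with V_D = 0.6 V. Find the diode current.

KVL around the loop: 18 = V_D + I·R = 0.6 + I × 0.47 kΩ.
So I = (18 − 0.6) / 0.47 kΩ = 17.4 / 0.47 = 37 mA.

I ≈ 37 mA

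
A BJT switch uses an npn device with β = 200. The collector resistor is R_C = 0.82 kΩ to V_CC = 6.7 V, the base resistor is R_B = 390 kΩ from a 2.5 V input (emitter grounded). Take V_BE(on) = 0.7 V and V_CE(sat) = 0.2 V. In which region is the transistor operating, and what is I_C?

active; I_C ≈ 0.92 mA

Assume active. Base-emitter loop: I_B = (V_BB − V_BE)/R_B = (2.5 − 0.7)/390 = 0.00462 mA.
I_C = β·I_B = 200×0.00462 = 0.923 mA.
V_CE = V_CC − I_C·R_C = 6.7 − 0.923×0.82 = 5.94 V > V_CE(sat), so the active-region assumption holds.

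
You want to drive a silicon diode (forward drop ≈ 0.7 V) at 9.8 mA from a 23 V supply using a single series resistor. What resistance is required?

R ≈ 2.3 kΩ

The resistor drops V_S − V_D = 23 − 0.7 = 22.3 V at 9.8 mA.
R = 22.3 V / 9.8 mA = 2.28 kΩ.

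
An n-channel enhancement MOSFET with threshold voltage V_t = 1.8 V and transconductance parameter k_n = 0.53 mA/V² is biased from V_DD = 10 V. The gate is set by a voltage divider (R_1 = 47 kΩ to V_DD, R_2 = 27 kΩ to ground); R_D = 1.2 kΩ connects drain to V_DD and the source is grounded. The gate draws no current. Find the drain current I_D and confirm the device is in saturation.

I_D ≈ 0.91 mA

V_G = V_DD·R_2/(R_1+R_2) = 10×27/74 = 3.65 V. With the source grounded, V_GS = V_G = 3.65 V.
Assume saturation: I_D = (k_n/2)(V_GS − V_t)² = (0.53/2)×(3.65 − 1.8)² = 0.265×1.85² = 0.906 mA.
V_DS = V_DD − I_D·R_D = 10 − 0.906×1.2 = 8.91 V.
Saturation requires V_DS ≥ V_GS − V_t = 1.85 V; 8.91 ≥ 1.85 ✓.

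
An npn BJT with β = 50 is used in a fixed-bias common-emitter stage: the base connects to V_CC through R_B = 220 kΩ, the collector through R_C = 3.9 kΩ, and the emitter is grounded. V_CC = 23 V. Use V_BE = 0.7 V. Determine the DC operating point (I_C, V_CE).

Base loop: V_CC = I_B·R_B + V_BE, so I_B = (23 − 0.7)/220 kΩ = 0.101 mA.
In the active region I_C = β·I_B = 50 × 0.101 = 5.07 mA.
Collector loop: V_CE = V_CC − I_C·R_C = 23 − 5.07×3.9 = 3.23 V.
Since V_CE = 3.23 V > V_CE(sat) ≈ 0.2 V, the transistor is in the active region as assumed.

I_C ≈ 5.1 mA, V_CE ≈ 3.2 V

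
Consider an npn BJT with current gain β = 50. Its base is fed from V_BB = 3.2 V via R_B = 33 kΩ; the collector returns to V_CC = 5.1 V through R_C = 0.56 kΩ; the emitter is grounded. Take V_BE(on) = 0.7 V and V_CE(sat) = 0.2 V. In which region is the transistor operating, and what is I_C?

active; I_C ≈ 3.8 mA

Assume active. Base-emitter loop: I_B = (V_BB − V_BE)/R_B = (3.2 − 0.7)/33 = 0.0758 mA.
I_C = β·I_B = 50×0.0758 = 3.79 mA.
V_CE = V_CC − I_C·R_C = 5.1 − 3.79×0.56 = 2.98 V > V_CE(sat), so the active-region assumption holds.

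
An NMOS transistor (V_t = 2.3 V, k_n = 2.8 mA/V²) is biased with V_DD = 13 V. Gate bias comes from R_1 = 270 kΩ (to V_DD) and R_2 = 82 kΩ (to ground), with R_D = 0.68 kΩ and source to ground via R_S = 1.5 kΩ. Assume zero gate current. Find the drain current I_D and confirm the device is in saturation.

I_D ≈ 0.22 mA

V_G = V_DD·R_2/(R_1+R_2) = 13×82/352 = 3.03 V.
Assume saturation: I_D = (k_n/2)(V_GS − V_t)² with V_GS = V_G − I_D·R_S = 3.03 − 1.5·I_D.
Substituting gives 3.15·I_D² − 4.06·I_D + 0.743 = 0, with roots I_D = 0.221 or 1.07 mA.
The root I_D = 1.07 mA gives V_GS = 1.43 V ≤ V_t, so take I_D = 0.221 mA.
Then V_GS = 2.7 V and V_DS = V_DD − I_D(R_D+R_S) = 13 − 0.221×2.18 = 12.5 V.
Saturation requires V_DS ≥ V_GS − V_t = 0.397 V; 12.5 ≥ 0.397 ✓.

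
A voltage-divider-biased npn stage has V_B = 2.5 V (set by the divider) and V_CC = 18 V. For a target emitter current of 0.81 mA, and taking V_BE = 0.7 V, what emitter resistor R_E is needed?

R_E ≈ 2.2 kΩ

V_E = V_B − V_BE = 2.5 − 0.7 = 1.8 V.
R_E = V_E / I_E = 1.8 / 0.81 = 2.22 kΩ.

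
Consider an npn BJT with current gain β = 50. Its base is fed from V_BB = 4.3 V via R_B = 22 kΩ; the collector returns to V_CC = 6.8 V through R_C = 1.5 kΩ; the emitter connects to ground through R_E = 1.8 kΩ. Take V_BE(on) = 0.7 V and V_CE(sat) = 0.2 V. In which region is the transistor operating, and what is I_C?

active; I_C ≈ 1.6 mA

Assume active. Base-emitter loop: I_B = (V_BB − V_BE)/(R_B + (β+1)R_E) = (4.3 − 0.7)/(22 + 51×1.8) = 0.0316 mA.
I_C = β·I_B = 50×0.0316 = 1.58 mA.
V_CE = V_CC − I_C·R_C − I_E·R_E = 6.8 − 1.58×1.5 − 1.61×1.8 = 1.52 V > V_CE(sat), so the active-region assumption holds.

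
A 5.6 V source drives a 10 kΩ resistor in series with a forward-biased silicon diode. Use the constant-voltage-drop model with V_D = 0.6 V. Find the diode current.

KVL around the loop: 5.6 = V_D + I·R = 0.6 + I × 10 kΩ.
So I = (5.6 − 0.6) / 10 kΩ = 5 / 10 = 0.5 mA.

I ≈ 0.5 mA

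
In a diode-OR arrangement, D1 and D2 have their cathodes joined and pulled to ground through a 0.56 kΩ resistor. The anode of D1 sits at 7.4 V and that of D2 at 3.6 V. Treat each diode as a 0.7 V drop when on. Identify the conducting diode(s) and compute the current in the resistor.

Assume both conduct. Then node N would need to be at both 7.4−0.7 = 6.7 V and 3.6−0.7 = 2.9 V, which is impossible.
Assume only D1 conducts: V_N = 7.4 − 0.7 = 6.7 V, so I_R = 6.7/0.56 = 12 mA.
Check D2: its anode-to-cathode voltage is 3.6 − 6.7 = -3.1 V < 0.7 V, so it is off. The assumption is consistent.

Only D1 conducts; I_R ≈ 12 mA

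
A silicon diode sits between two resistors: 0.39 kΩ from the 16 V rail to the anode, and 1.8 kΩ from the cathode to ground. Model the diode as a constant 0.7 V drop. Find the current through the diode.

I ≈ 7 mA

The two resistors are in series with the diode, so KVL gives 16 = I·0.39 + 0.7 + I·1.8.
I = (16 − 0.7) / (0.39 + 1.8) kΩ = 15.3 / 2.19 = 6.99 mA.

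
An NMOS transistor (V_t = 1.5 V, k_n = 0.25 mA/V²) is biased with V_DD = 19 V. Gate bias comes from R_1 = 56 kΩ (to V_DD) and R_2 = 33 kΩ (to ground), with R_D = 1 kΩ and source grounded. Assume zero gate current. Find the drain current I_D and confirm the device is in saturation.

V_G = V_DD·R_2/(R_1+R_2) = 19×33/89 = 7.04 V. With the source grounded, V_GS = V_G = 7.04 V.
Assume saturation: I_D = (k_n/2)(V_GS − V_t)² = (0.25/2)×(7.04 − 1.5)² = 0.125×5.54² = 3.84 mA.
V_DS = V_DD − I_D·R_D = 19 − 3.84×1 = 15.2 V.
Saturation requires V_DS ≥ V_GS − V_t = 5.54 V; 15.2 ≥ 5.54 ✓.

I_D ≈ 3.8 mA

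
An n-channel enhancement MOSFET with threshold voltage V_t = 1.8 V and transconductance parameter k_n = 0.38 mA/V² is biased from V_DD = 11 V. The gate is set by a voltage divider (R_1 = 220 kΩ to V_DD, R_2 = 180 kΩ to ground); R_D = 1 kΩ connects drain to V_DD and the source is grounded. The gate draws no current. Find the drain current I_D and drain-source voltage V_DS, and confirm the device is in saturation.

I_D ≈ 1.9 mA, V_DS ≈ 9.1 V

V_G = V_DD·R_2/(R_1+R_2) = 11×180/400 = 4.95 V. With the source grounded, V_GS = V_G = 4.95 V.
Assume saturation: I_D = (k_n/2)(V_GS − V_t)² = (0.38/2)×(4.95 − 1.8)² = 0.19×3.15² = 1.89 mA.
V_DS = V_DD − I_D·R_D = 11 − 1.89×1 = 9.11 V.
Saturation requires V_DS ≥ V_GS − V_t = 3.15 V; 9.11 ≥ 3.15 ✓.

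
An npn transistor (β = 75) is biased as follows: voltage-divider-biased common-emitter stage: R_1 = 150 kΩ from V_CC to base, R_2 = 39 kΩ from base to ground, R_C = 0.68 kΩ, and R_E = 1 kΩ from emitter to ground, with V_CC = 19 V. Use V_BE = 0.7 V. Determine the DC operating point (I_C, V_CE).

Thevenize the base divider: V_Th = V_CC·R_2/(R_1+R_2) = 19×39/189 = 3.92 V, R_Th = R_1‖R_2 = 31 kΩ.
Base-emitter loop: V_Th = I_B·R_Th + V_BE + (β+1)I_B·R_E, so I_B = (3.92 − 0.7) / (31 + 76×1) = 0.0301 mA.
I_C = β·I_B = 75×0.0301 = 2.26 mA, and I_E = (β+1)I_B = 2.29 mA.
V_CE = V_CC − I_C·R_C − I_E·R_E = 19 − 2.26×0.68 − 2.29×1 = 15.2 V.
V_CE = 15.2 V > 0.2 V confirms active-region operation.

I_C ≈ 2.3 mA, V_CE ≈ 15 V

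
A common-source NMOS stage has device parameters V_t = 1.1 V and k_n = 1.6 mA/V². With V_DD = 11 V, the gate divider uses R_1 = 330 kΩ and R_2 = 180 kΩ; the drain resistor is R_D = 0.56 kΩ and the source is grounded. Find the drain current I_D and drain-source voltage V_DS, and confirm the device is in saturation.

I_D ≈ 6.2 mA, V_DS ≈ 7.5 V

V_G = V_DD·R_2/(R_1+R_2) = 11×180/510 = 3.88 V. With the source grounded, V_GS = V_G = 3.88 V.
Assume saturation: I_D = (k_n/2)(V_GS − V_t)² = (1.6/2)×(3.88 − 1.1)² = 0.8×2.78² = 6.19 mA.
V_DS = V_DD − I_D·R_D = 11 − 6.19×0.56 = 7.53 V.
Saturation requires V_DS ≥ V_GS − V_t = 2.78 V; 7.53 ≥ 2.78 ✓.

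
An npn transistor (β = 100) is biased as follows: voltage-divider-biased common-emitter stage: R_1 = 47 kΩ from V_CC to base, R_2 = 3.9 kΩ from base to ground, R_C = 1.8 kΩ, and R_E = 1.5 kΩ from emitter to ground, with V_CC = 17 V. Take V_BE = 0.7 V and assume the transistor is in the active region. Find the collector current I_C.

I_C ≈ 0.39 mA

Thevenize the base divider: V_Th = V_CC·R_2/(R_1+R_2) = 17×3.9/50.9 = 1.3 V, R_Th = R_1‖R_2 = 3.6 kΩ.
Base-emitter loop: V_Th = I_B·R_Th + V_BE + (β+1)I_B·R_E, so I_B = (1.3 − 0.7) / (3.6 + 101×1.5) = 0.00388 mA.
I_C = β·I_B = 100×0.00388 = 0.388 mA, and I_E = (β+1)I_B = 0.392 mA.
V_CE = V_CC − I_C·R_C − I_E·R_E = 17 − 0.388×1.8 − 0.392×1.5 = 15.7 V.
V_CE = 15.7 V > 0.2 V confirms active-region operation.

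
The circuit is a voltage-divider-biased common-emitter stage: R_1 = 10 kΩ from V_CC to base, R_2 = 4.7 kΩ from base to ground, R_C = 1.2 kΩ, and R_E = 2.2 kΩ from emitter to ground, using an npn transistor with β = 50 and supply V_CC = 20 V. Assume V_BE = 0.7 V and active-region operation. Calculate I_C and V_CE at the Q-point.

Thevenize the base divider: V_Th = V_CC·R_2/(R_1+R_2) = 20×4.7/14.7 = 6.39 V, R_Th = R_1‖R_2 = 3.2 kΩ.
Base-emitter loop: V_Th = I_B·R_Th + V_BE + (β+1)I_B·R_E, so I_B = (6.39 − 0.7) / (3.2 + 51×2.2) = 0.0493 mA.
I_C = β·I_B = 50×0.0493 = 2.47 mA, and I_E = (β+1)I_B = 2.52 mA.
V_CE = V_CC − I_C·R_C − I_E·R_E = 20 − 2.47×1.2 − 2.52×2.2 = 11.5 V.
V_CE = 11.5 V > 0.2 V confirms active-region operation.

I_C ≈ 2.5 mA, V_CE ≈ 12 V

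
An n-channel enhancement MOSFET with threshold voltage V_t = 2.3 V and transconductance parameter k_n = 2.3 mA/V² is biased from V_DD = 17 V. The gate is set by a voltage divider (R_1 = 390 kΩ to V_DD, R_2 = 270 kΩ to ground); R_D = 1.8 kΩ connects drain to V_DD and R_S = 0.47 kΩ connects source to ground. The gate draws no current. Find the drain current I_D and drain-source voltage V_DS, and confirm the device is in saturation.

I_D ≈ 5.3 mA, V_DS ≈ 4.9 V

V_G = V_DD·R_2/(R_1+R_2) = 17×270/660 = 6.95 V.
Assume saturation: I_D = (k_n/2)(V_GS − V_t)² with V_GS = V_G − I_D·R_S = 6.95 − 0.47·I_D.
Substituting gives 0.254·I_D² − 6.03·I_D + 24.9 = 0, with roots I_D = 5.32 or 18.4 mA.
The root I_D = 18.4 mA gives V_GS = -1.7 V ≤ V_t, so take I_D = 5.32 mA.
Then V_GS = 4.45 V and V_DS = V_DD − I_D(R_D+R_S) = 17 − 5.32×2.27 = 4.91 V.
Saturation requires V_DS ≥ V_GS − V_t = 2.15 V; 4.91 ≥ 2.15 ✓.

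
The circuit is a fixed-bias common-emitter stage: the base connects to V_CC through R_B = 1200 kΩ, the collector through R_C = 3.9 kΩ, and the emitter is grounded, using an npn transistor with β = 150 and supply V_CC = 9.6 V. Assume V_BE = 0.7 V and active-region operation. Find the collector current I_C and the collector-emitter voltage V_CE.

Base loop: V_CC = I_B·R_B + V_BE, so I_B = (9.6 − 0.7)/1200 kΩ = 0.00742 mA.
In the active region I_C = β·I_B = 150 × 0.00742 = 1.11 mA.
Collector loop: V_CE = V_CC − I_C·R_C = 9.6 − 1.11×3.9 = 5.26 V.
Since V_CE = 5.26 V > V_CE(sat) ≈ 0.2 V, the transistor is in the active region as assumed.

I_C ≈ 1.1 mA, V_CE ≈ 5.3 V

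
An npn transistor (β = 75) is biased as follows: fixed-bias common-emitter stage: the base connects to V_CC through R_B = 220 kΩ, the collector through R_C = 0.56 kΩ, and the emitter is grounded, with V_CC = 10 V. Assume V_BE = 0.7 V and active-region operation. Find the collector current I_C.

I_C ≈ 3.2 mA

Base loop: V_CC = I_B·R_B + V_BE, so I_B = (10 − 0.7)/220 kΩ = 0.0423 mA.
In the active region I_C = β·I_B = 75 × 0.0423 = 3.17 mA.
Collector loop: V_CE = V_CC − I_C·R_C = 10 − 3.17×0.56 = 8.22 V.
Since V_CE = 8.22 V > V_CE(sat) ≈ 0.2 V, the transistor is in the active region as assumed.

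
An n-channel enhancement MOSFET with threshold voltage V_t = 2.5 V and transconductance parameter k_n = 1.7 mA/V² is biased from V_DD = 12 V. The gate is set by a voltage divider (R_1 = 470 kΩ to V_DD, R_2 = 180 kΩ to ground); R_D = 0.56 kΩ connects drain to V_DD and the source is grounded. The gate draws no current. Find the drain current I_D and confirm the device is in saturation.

V_G = V_DD·R_2/(R_1+R_2) = 12×180/650 = 3.32 V. With the source grounded, V_GS = V_G = 3.32 V.
Assume saturation: I_D = (k_n/2)(V_GS − V_t)² = (1.7/2)×(3.32 − 2.5)² = 0.85×0.823² = 0.576 mA.
V_DS = V_DD − I_D·R_D = 12 − 0.576×0.56 = 11.7 V.
Saturation requires V_DS ≥ V_GS − V_t = 0.823 V; 11.7 ≥ 0.823 ✓.

I_D ≈ 0.58 mA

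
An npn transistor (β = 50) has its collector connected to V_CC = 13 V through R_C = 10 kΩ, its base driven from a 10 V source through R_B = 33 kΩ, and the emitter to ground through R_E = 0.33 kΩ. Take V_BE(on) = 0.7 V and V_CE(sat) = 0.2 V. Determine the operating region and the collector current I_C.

saturation; I_C ≈ 1.2 mA

Assume active: I_B = (10 − 0.7)/(33 + 51×0.33) = 0.187 mA, I_C = β·I_B = 9.33 mA.
Then V_CE = 13 − 9.33×10 − 9.52×0.33 = -83.5 V < 0.2 V — the active assumption fails.
Re-solve with V_CE = 0.2 V. KCL at the emitter: V_E/R_E = (V_BB−0.7−V_E)/R_B + (V_CC−0.2−V_E)/R_C, giving V_E = 0.494 V.
I_C = (V_CC − 0.2 − V_E)/R_C = (12.8 − 0.494)/10 = 1.23 mA.
Check: I_B = (9.3 − 0.494)/33 = 0.267 mA, and β·I_B = 13.3 mA > I_C, confirming saturation.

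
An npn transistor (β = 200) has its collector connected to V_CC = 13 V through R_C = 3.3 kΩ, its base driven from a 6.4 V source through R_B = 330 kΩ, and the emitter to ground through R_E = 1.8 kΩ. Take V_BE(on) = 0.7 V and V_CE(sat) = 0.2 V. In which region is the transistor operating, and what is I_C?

Assume active. Base-emitter loop: I_B = (V_BB − V_BE)/(R_B + (β+1)R_E) = (6.4 − 0.7)/(330 + 201×1.8) = 0.00824 mA.
I_C = β·I_B = 200×0.00824 = 1.65 mA.
V_CE = V_CC − I_C·R_C − I_E·R_E = 13 − 1.65×3.3 − 1.66×1.8 = 4.58 V > V_CE(sat), so the active-region assumption holds.

active; I_C ≈ 1.6 mA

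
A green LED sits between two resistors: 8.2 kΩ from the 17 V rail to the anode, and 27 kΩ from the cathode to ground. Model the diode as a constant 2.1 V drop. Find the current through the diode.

The two resistors are in series with the diode, so KVL gives 17 = I·8.2 + 2.1 + I·27.
I = (17 − 2.1) / (8.2 + 27) kΩ = 14.9 / 35.2 = 0.423 mA.

I ≈ 0.42 mA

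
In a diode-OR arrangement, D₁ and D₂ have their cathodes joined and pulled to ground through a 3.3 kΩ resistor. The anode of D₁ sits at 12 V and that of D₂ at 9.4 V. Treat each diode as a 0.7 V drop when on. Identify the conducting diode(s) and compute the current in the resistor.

Assume both conduct. Then node N would need to be at both 12−0.7 = 11.3 V and 9.4−0.7 = 8.7 V, which is impossible.
Assume only D₁ conducts: V_N = 12 − 0.7 = 11.3 V, so I_R = 11.3/3.3 = 3.42 mA.
Check D₂: its anode-to-cathode voltage is 9.4 − 11.3 = -1.9 V < 0.7 V, so it is off. The assumption is consistent.

Only D₁ conducts; I_R ≈ 3.4 mA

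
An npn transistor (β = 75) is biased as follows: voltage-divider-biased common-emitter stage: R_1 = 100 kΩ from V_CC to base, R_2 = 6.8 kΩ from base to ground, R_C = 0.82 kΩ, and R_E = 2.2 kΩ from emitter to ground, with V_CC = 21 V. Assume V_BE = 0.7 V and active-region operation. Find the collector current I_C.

Thevenize the base divider: V_Th = V_CC·R_2/(R_1+R_2) = 21×6.8/107 = 1.34 V, R_Th = R_1‖R_2 = 6.37 kΩ.
Base-emitter loop: V_Th = I_B·R_Th + V_BE + (β+1)I_B·R_E, so I_B = (1.34 − 0.7) / (6.37 + 76×2.2) = 0.00367 mA.
I_C = β·I_B = 75×0.00367 = 0.275 mA, and I_E = (β+1)I_B = 0.279 mA.
V_CE = V_CC − I_C·R_C − I_E·R_E = 21 − 0.275×0.82 − 0.279×2.2 = 20.2 V.
V_CE = 20.2 V > 0.2 V confirms active-region operation.

I_C ≈ 0.28 mA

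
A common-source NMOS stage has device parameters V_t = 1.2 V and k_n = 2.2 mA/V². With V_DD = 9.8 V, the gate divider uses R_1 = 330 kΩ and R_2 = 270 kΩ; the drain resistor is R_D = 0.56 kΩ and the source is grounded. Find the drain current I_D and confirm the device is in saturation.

I_D ≈ 11 mA

V_G = V_DD·R_2/(R_1+R_2) = 9.8×270/600 = 4.41 V. With the source grounded, V_GS = V_G = 4.41 V.
Assume saturation: I_D = (k_n/2)(V_GS − V_t)² = (2.2/2)×(4.41 − 1.2)² = 1.1×3.21² = 11.3 mA.
V_DS = V_DD − I_D·R_D = 9.8 − 11.3×0.56 = 3.45 V.
Saturation requires V_DS ≥ V_GS − V_t = 3.21 V; 3.45 ≥ 3.21 ✓.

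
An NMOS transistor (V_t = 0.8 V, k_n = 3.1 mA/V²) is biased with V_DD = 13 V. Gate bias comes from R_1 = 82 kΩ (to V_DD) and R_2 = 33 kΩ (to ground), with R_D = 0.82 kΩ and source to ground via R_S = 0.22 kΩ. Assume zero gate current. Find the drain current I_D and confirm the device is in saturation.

V_G = V_DD·R_2/(R_1+R_2) = 13×33/115 = 3.73 V.
Assume saturation: I_D = (k_n/2)(V_GS − V_t)² with V_GS = V_G − I_D·R_S = 3.73 − 0.22·I_D.
Substituting gives 0.075·I_D² − 3·I_D + 13.3 = 0, with roots I_D = 5.09 or 34.9 mA.
The root I_D = 34.9 mA gives V_GS = -3.94 V ≤ V_t, so take I_D = 5.09 mA.
Then V_GS = 2.61 V and V_DS = V_DD − I_D(R_D+R_S) = 13 − 5.09×1.04 = 7.71 V.
Saturation requires V_DS ≥ V_GS − V_t = 1.81 V; 7.71 ≥ 1.81 ✓.

I_D ≈ 5.1 mA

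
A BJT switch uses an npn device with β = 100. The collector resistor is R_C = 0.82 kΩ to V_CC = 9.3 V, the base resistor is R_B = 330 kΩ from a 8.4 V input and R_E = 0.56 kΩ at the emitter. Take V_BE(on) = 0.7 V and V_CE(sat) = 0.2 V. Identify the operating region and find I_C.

active; I_C ≈ 2 mA

Assume active. Base-emitter loop: I_B = (V_BB − V_BE)/(R_B + (β+1)R_E) = (8.4 − 0.7)/(330 + 101×0.56) = 0.0199 mA.
I_C = β·I_B = 100×0.0199 = 1.99 mA.
V_CE = V_CC − I_C·R_C − I_E·R_E = 9.3 − 1.99×0.82 − 2.01×0.56 = 6.54 V > V_CE(sat), so the active-region assumption holds.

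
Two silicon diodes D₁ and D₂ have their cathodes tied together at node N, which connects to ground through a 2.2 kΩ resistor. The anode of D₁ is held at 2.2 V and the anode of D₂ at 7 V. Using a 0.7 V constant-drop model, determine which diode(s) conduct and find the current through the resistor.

Only D₂ conducts; I_R ≈ 2.9 mA

Assume both conduct. Then node N would need to be at both 2.2−0.7 = 1.5 V and 7−0.7 = 6.3 V, which is impossible.
Assume only D₂ conducts: V_N = 7 − 0.7 = 6.3 V, so I_R = 6.3/2.2 = 2.86 mA.
Check D₁: its anode-to-cathode voltage is 2.2 − 6.3 = -4.1 V < 0.7 V, so it is off. The assumption is consistent.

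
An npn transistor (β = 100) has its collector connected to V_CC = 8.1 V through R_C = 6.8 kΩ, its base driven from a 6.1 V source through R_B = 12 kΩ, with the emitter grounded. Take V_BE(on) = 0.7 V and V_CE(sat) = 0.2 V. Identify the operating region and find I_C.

saturation; I_C ≈ 1.2 mA

Assume active: I_B = (6.1 − 0.7)/12 = 0.45 mA, giving I_C = β·I_B = 45 mA.
But then V_CE = 8.1 − 45×6.8 = -298 V < V_CE(sat) = 0.2 V — impossible in the active region.
So the transistor is saturated. With V_CE = 0.2 V, I_C = (V_CC − 0.2)/R_C = 7.9/6.8 = 1.16 mA.
Check: β·I_B = 45 mA > I_C = 1.16 mA, confirming saturation.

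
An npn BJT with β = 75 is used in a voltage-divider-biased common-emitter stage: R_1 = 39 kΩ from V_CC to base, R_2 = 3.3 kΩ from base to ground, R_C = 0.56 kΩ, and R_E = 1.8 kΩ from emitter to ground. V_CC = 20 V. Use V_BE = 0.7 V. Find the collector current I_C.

I_C ≈ 0.46 mA

Thevenize the base divider: V_Th = V_CC·R_2/(R_1+R_2) = 20×3.3/42.3 = 1.56 V, R_Th = R_1‖R_2 = 3.04 kΩ.
Base-emitter loop: V_Th = I_B·R_Th + V_BE + (β+1)I_B·R_E, so I_B = (1.56 − 0.7) / (3.04 + 76×1.8) = 0.00615 mA.
I_C = β·I_B = 75×0.00615 = 0.461 mA, and I_E = (β+1)I_B = 0.468 mA.
V_CE = V_CC − I_C·R_C − I_E·R_E = 20 − 0.461×0.56 − 0.468×1.8 = 18.9 V.
V_CE = 18.9 V > 0.2 V confirms active-region operation.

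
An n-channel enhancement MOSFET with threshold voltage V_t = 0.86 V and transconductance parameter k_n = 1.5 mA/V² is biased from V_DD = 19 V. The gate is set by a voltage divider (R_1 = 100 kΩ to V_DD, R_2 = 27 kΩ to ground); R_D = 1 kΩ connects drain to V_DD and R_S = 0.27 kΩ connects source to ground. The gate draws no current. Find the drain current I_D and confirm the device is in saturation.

I_D ≈ 3.6 mA

V_G = V_DD·R_2/(R_1+R_2) = 19×27/127 = 4.04 V.
Assume saturation: I_D = (k_n/2)(V_GS − V_t)² with V_GS = V_G − I_D·R_S = 4.04 − 0.27·I_D.
Substituting gives 0.0547·I_D² − 2.29·I_D + 7.58 = 0, with roots I_D = 3.63 or 38.2 mA.
The root I_D = 38.2 mA gives V_GS = -6.28 V ≤ V_t, so take I_D = 3.63 mA.
Then V_GS = 3.06 V and V_DS = V_DD − I_D(R_D+R_S) = 19 − 3.63×1.27 = 14.4 V.
Saturation requires V_DS ≥ V_GS − V_t = 2.2 V; 14.4 ≥ 2.2 ✓.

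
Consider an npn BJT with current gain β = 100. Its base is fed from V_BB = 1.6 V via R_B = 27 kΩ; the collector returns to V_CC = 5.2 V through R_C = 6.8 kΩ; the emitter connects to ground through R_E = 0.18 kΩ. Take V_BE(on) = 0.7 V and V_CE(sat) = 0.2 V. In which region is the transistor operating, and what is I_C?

Assume active: I_B = (1.6 − 0.7)/(27 + 101×0.18) = 0.0199 mA, I_C = β·I_B = 1.99 mA.
Then V_CE = 5.2 − 1.99×6.8 − 2.01×0.18 = -8.71 V < 0.2 V — the active assumption fails.
Re-solve with V_CE = 0.2 V. KCL at the emitter: V_E/R_E = (V_BB−0.7−V_E)/R_B + (V_CC−0.2−V_E)/R_C, giving V_E = 0.134 V.
I_C = (V_CC − 0.2 − V_E)/R_C = (5 − 0.134)/6.8 = 0.716 mA.
Check: I_B = (0.9 − 0.134)/27 = 0.0284 mA, and β·I_B = 2.84 mA > I_C, confirming saturation.

saturation; I_C ≈ 0.72 mA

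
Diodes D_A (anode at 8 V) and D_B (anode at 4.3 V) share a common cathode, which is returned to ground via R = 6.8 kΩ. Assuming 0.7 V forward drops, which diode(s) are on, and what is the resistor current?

Assume both conduct. Then node N would need to be at both 8−0.7 = 7.3 V and 4.3−0.7 = 3.6 V, which is impossible.
Assume only D_A conducts: V_N = 8 − 0.7 = 7.3 V, so I_R = 7.3/6.8 = 1.07 mA.
Check D_B: its anode-to-cathode voltage is 4.3 − 7.3 = -3 V < 0.7 V, so it is off. The assumption is consistent.

Only D_A conducts; I_R ≈ 1.1 mA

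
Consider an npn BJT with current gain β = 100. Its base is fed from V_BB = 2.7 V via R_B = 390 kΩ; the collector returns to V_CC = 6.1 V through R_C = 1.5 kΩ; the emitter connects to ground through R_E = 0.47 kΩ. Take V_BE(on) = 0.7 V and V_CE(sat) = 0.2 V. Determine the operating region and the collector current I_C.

Assume active. Base-emitter loop: I_B = (V_BB − V_BE)/(R_B + (β+1)R_E) = (2.7 − 0.7)/(390 + 101×0.47) = 0.00457 mA.
I_C = β·I_B = 100×0.00457 = 0.457 mA.
V_CE = V_CC − I_C·R_C − I_E·R_E = 6.1 − 0.457×1.5 − 0.462×0.47 = 5.2 V > V_CE(sat), so the active-region assumption holds.

active; I_C ≈ 0.46 mA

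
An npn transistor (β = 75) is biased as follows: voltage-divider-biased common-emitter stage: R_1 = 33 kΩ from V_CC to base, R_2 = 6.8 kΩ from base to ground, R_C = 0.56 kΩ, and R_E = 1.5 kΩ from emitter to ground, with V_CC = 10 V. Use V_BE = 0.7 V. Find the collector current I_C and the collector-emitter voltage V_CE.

I_C ≈ 0.63 mA, V_CE ≈ 8.7 V

Thevenize the base divider: V_Th = V_CC·R_2/(R_1+R_2) = 10×6.8/39.8 = 1.71 V, R_Th = R_1‖R_2 = 5.64 kΩ.
Base-emitter loop: V_Th = I_B·R_Th + V_BE + (β+1)I_B·R_E, so I_B = (1.71 − 0.7) / (5.64 + 76×1.5) = 0.00843 mA.
I_C = β·I_B = 75×0.00843 = 0.632 mA, and I_E = (β+1)I_B = 0.641 mA.
V_CE = V_CC − I_C·R_C − I_E·R_E = 10 − 0.632×0.56 − 0.641×1.5 = 8.68 V.
V_CE = 8.68 V > 0.2 V confirms active-region operation.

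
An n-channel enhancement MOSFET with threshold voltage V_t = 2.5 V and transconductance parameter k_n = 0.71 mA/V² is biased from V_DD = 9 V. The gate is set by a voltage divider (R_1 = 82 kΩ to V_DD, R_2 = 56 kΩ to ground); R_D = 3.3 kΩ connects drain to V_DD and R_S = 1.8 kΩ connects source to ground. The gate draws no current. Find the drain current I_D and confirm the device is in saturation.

I_D ≈ 0.21 mA

V_G = V_DD·R_2/(R_1+R_2) = 9×56/138 = 3.65 V.
Assume saturation: I_D = (k_n/2)(V_GS − V_t)² with V_GS = V_G − I_D·R_S = 3.65 − 1.8·I_D.
Substituting gives 1.15·I_D² − 2.47·I_D + 0.471 = 0, with roots I_D = 0.211 or 1.94 mA.
The root I_D = 1.94 mA gives V_GS = 0.163 V ≤ V_t, so take I_D = 0.211 mA.
Then V_GS = 3.27 V and V_DS = V_DD − I_D(R_D+R_S) = 9 − 0.211×5.1 = 7.92 V.
Saturation requires V_DS ≥ V_GS − V_t = 0.772 V; 7.92 ≥ 0.772 ✓.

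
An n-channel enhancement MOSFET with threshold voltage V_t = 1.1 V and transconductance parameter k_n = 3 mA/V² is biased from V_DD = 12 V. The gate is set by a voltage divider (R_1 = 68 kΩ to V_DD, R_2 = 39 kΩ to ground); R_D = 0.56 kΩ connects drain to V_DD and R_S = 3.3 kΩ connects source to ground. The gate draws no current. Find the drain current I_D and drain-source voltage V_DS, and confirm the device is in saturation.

I_D ≈ 0.77 mA, V_DS ≈ 9 V

V_G = V_DD·R_2/(R_1+R_2) = 12×39/107 = 4.37 V.
Assume saturation: I_D = (k_n/2)(V_GS − V_t)² with V_GS = V_G − I_D·R_S = 4.37 − 3.3·I_D.
Substituting gives 16.3·I_D² − 33.4·I_D + 16.1 = 0, with roots I_D = 0.774 or 1.27 mA.
The root I_D = 1.27 mA gives V_GS = 0.179 V ≤ V_t, so take I_D = 0.774 mA.
Then V_GS = 1.82 V and V_DS = V_DD − I_D(R_D+R_S) = 12 − 0.774×3.86 = 9.01 V.
Saturation requires V_DS ≥ V_GS − V_t = 0.718 V; 9.01 ≥ 0.718 ✓.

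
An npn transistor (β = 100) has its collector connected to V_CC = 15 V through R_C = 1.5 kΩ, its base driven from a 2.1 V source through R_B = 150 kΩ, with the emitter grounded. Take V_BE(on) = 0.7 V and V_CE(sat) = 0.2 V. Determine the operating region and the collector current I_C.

active; I_C ≈ 0.93 mA

Assume active. Base-emitter loop: I_B = (V_BB − V_BE)/R_B = (2.1 − 0.7)/150 = 0.00933 mA.
I_C = β·I_B = 100×0.00933 = 0.933 mA.
V_CE = V_CC − I_C·R_C = 15 − 0.933×1.5 = 13.6 V > V_CE(sat), so the active-region assumption holds.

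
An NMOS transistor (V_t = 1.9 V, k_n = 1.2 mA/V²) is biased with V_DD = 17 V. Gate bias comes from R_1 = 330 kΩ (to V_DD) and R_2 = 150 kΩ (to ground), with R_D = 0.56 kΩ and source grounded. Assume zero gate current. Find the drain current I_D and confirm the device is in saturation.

I_D ≈ 7 mA

V_G = V_DD·R_2/(R_1+R_2) = 17×150/480 = 5.31 V. With the source grounded, V_GS = V_G = 5.31 V.
Assume saturation: I_D = (k_n/2)(V_GS − V_t)² = (1.2/2)×(5.31 − 1.9)² = 0.6×3.41² = 6.99 mA.
V_DS = V_DD − I_D·R_D = 17 − 6.99×0.56 = 13.1 V.
Saturation requires V_DS ≥ V_GS − V_t = 3.41 V; 13.1 ≥ 3.41 ✓.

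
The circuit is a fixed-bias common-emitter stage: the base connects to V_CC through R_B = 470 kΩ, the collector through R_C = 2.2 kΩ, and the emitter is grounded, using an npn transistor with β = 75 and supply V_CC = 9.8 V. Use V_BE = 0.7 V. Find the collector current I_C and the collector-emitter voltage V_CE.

Base loop: V_CC = I_B·R_B + V_BE, so I_B = (9.8 − 0.7)/470 kΩ = 0.0194 mA.
In the active region I_C = β·I_B = 75 × 0.0194 = 1.45 mA.
Collector loop: V_CE = V_CC − I_C·R_C = 9.8 − 1.45×2.2 = 6.61 V.
Since V_CE = 6.61 V > V_CE(sat) ≈ 0.2 V, the transistor is in the active region as assumed.

I_C ≈ 1.5 mA, V_CE ≈ 6.6 V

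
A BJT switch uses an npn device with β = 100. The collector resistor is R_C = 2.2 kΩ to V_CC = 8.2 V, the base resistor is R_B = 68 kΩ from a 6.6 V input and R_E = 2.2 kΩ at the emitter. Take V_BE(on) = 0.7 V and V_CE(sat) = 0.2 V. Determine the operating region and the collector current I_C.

saturation; I_C ≈ 1.8 mA

Assume active: I_B = (6.6 − 0.7)/(68 + 101×2.2) = 0.0203 mA, I_C = β·I_B = 2.03 mA.
Then V_CE = 8.2 − 2.03×2.2 − 2.05×2.2 = -0.79 V < 0.2 V — the active assumption fails.
Re-solve with V_CE = 0.2 V. KCL at the emitter: V_E/R_E = (V_BB−0.7−V_E)/R_B + (V_CC−0.2−V_E)/R_C, giving V_E = 4.03 V.
I_C = (V_CC − 0.2 − V_E)/R_C = (8 − 4.03)/2.2 = 1.8 mA.
Check: I_B = (5.9 − 4.03)/68 = 0.0275 mA, and β·I_B = 2.75 mA > I_C, confirming saturation.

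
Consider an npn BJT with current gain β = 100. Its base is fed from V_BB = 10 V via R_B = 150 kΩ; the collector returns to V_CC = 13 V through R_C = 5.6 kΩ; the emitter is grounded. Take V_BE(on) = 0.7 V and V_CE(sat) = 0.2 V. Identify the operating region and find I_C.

Assume active: I_B = (10 − 0.7)/150 = 0.062 mA, giving I_C = β·I_B = 6.2 mA.
But then V_CE = 13 − 6.2×5.6 = -21.7 V < V_CE(sat) = 0.2 V — impossible in the active region.
So the transistor is saturated. With V_CE = 0.2 V, I_C = (V_CC − 0.2)/R_C = 12.8/5.6 = 2.29 mA.
Check: β·I_B = 6.2 mA > I_C = 2.29 mA, confirming saturation.

saturation; I_C ≈ 2.3 mA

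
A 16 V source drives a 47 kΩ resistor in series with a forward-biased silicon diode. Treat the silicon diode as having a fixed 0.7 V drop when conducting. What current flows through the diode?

I ≈ 0.33 mA

KVL around the loop: 16 = V_D + I·R = 0.7 + I × 47 kΩ.
So I = (16 − 0.7) / 47 kΩ = 15.3 / 47 = 0.326 mA.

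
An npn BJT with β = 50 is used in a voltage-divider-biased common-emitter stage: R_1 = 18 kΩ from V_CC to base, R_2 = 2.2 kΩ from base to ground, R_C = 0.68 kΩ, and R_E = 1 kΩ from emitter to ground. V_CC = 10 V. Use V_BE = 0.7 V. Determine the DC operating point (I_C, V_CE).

Thevenize the base divider: V_Th = V_CC·R_2/(R_1+R_2) = 10×2.2/20.2 = 1.09 V, R_Th = R_1‖R_2 = 1.96 kΩ.
Base-emitter loop: V_Th = I_B·R_Th + V_BE + (β+1)I_B·R_E, so I_B = (1.09 − 0.7) / (1.96 + 51×1) = 0.00735 mA.
I_C = β·I_B = 50×0.00735 = 0.367 mA, and I_E = (β+1)I_B = 0.375 mA.
V_CE = V_CC − I_C·R_C − I_E·R_E = 10 − 0.367×0.68 − 0.375×1 = 9.38 V.
V_CE = 9.38 V > 0.2 V confirms active-region operation.

I_C ≈ 0.37 mA, V_CE ≈ 9.4 V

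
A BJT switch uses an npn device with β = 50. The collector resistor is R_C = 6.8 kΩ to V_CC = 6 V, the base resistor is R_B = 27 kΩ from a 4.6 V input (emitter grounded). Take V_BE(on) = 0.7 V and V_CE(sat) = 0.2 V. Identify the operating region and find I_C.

saturation; I_C ≈ 0.85 mA

Assume active: I_B = (4.6 − 0.7)/27 = 0.144 mA, giving I_C = β·I_B = 7.22 mA.
But then V_CE = 6 − 7.22×6.8 = -43.1 V < V_CE(sat) = 0.2 V — impossible in the active region.
So the transistor is saturated. With V_CE = 0.2 V, I_C = (V_CC − 0.2)/R_C = 5.8/6.8 = 0.853 mA.
Check: β·I_B = 7.22 mA > I_C = 0.853 mA, confirming saturation.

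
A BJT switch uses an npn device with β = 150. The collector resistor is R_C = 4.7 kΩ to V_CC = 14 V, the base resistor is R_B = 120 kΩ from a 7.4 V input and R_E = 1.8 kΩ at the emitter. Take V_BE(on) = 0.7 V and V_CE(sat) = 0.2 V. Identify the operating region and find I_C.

Assume active: I_B = (7.4 − 0.7)/(120 + 151×1.8) = 0.0171 mA, I_C = β·I_B = 2.57 mA.
Then V_CE = 14 − 2.57×4.7 − 2.58×1.8 = -2.7 V < 0.2 V — the active assumption fails.
Re-solve with V_CE = 0.2 V. KCL at the emitter: V_E/R_E = (V_BB−0.7−V_E)/R_B + (V_CC−0.2−V_E)/R_C, giving V_E = 3.85 V.
I_C = (V_CC − 0.2 − V_E)/R_C = (13.8 − 3.85)/4.7 = 2.12 mA.
Check: I_B = (6.7 − 3.85)/120 = 0.0237 mA, and β·I_B = 3.56 mA > I_C, confirming saturation.

saturation; I_C ≈ 2.1 mA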